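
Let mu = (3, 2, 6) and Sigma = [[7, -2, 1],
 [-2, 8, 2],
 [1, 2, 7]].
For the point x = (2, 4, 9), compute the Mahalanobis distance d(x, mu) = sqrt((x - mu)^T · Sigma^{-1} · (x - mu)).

Step 1 — centre the observation: (x - mu) = (-1, 2, 3).

Step 2 — invert Sigma (cofactor / det for 3×3, or solve directly):
  Sigma^{-1} = [[0.1625, 0.05, -0.0375],
 [0.05, 0.15, -0.05],
 [-0.0375, -0.05, 0.1625]].

Step 3 — form the quadratic (x - mu)^T · Sigma^{-1} · (x - mu):
  Sigma^{-1} · (x - mu) = (-0.175, 0.1, 0.425).
  (x - mu)^T · [Sigma^{-1} · (x - mu)] = (-1)·(-0.175) + (2)·(0.1) + (3)·(0.425) = 1.65.

Step 4 — take square root: d = √(1.65) ≈ 1.2845.

d(x, mu) = √(1.65) ≈ 1.2845


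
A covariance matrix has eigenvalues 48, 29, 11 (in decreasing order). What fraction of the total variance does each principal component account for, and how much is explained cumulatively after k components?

Step 1 — total variance = trace(Sigma) = Σ λ_i = 48 + 29 + 11 = 88.

Step 2 — fraction explained by component i = λ_i / Σ λ:
  PC1: 48/88 = 0.5455
  PC2: 29/88 = 0.3295
  PC3: 11/88 = 0.125

Step 3 — cumulative fraction after k components = (λ_1 + ... + λ_k) / Σ λ:
  k = 1: 48/88 = 0.5455
  k = 2: (48 + 29)/88 = 77/88 = 0.875
  k = 3: (48 + 29 + 11)/88 = 88/88 = 1

Summary (fraction, with percent):

explained: PC1 0.5455 (54.55%), PC2 0.3295 (32.95%), PC3 0.125 (12.5%);  cumulative: 0.5455, 0.875, 1


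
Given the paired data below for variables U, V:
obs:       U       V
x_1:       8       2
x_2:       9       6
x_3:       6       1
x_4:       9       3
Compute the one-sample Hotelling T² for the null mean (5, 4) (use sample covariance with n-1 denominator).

Step 1 — sample mean vector:
  mean(U) = (8 + 9 + 6 + 9) / 4 = 32/4 = 8
  mean(V) = (2 + 6 + 1 + 3) / 4 = 12/4 = 3
  x̄ = (8, 3),  deviation x̄ - mu_0 = (8, 3) - (5, 4) = (3, -1).

Step 2 — sample covariance matrix, S[i,j] = (1/(n-1)) · Σ_k (x_{k,i} - mean_i) · (x_{k,j} - mean_j), divisor n-1 = 3:
  S[U,U] = ((0)·(0) + (1)·(1) + (-2)·(-2) + (1)·(1)) / 3 = 6/3 = 2
  S[U,V] = ((0)·(-1) + (1)·(3) + (-2)·(-2) + (1)·(0)) / 3 = 7/3 = 2.3333
  S[V,V] = ((-1)·(-1) + (3)·(3) + (-2)·(-2) + (0)·(0)) / 3 = 14/3 = 4.6667
  S = [[2, 2.3333],
 [2.3333, 4.6667]].

Step 3 — invert S. det(S) = 2·4.6667 - (2.3333)² = 3.8889.
  S^{-1} = (1/det) · [[d, -b], [-b, a]] = [[1.2, -0.6],
 [-0.6, 0.5143]].

Step 4 — quadratic form (x̄ - mu_0)^T · S^{-1} · (x̄ - mu_0):
  S^{-1} · (x̄ - mu_0) = (4.2, -2.3143),
  (x̄ - mu_0)^T · [...] = (3)·(4.2) + (-1)·(-2.3143) = 14.9143.

Step 5 — scale by n: T² = 4 · 14.9143 = 59.6571.

T² ≈ 59.6571


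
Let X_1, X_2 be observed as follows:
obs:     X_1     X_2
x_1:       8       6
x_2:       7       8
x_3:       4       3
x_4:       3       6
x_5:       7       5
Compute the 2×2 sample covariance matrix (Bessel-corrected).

Step 1 — column means:
  mean(X_1) = (8 + 7 + 4 + 3 + 7) / 5 = 29/5 = 5.8
  mean(X_2) = (6 + 8 + 3 + 6 + 5) / 5 = 28/5 = 5.6

Step 2 — sample covariance S[i,j] = (1/(n-1)) · Σ_k (x_{k,i} - mean_i) · (x_{k,j} - mean_j), with n-1 = 4.
  S[X_1,X_1] = ((2.2)·(2.2) + (1.2)·(1.2) + (-1.8)·(-1.8) + (-2.8)·(-2.8) + (1.2)·(1.2)) / 4 = 18.8/4 = 4.7
  S[X_1,X_2] = ((2.2)·(0.4) + (1.2)·(2.4) + (-1.8)·(-2.6) + (-2.8)·(0.4) + (1.2)·(-0.6)) / 4 = 6.6/4 = 1.65
  S[X_2,X_2] = ((0.4)·(0.4) + (2.4)·(2.4) + (-2.6)·(-2.6) + (0.4)·(0.4) + (-0.6)·(-0.6)) / 4 = 13.2/4 = 3.3

S is symmetric (S[j,i] = S[i,j]). Assembling:

S = [[4.7, 1.65],
 [1.65, 3.3]]


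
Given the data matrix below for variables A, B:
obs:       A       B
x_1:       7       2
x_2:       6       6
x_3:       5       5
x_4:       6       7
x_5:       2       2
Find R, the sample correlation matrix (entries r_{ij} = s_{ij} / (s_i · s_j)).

Step 1 — column means:
  mean(A) = (7 + 6 + 5 + 6 + 2) / 5 = 26/5 = 5.2
  mean(B) = (2 + 6 + 5 + 7 + 2) / 5 = 22/5 = 4.4

Step 2 — sample variances and covariances s[i,j] = (1/(n-1)) · Σ_k (x_{k,i} - mean_i) · (x_{k,j} - mean_j), with n-1 = 4:
  s[A,A] = ((1.8)·(1.8) + (0.8)·(0.8) + (-0.2)·(-0.2) + (0.8)·(0.8) + (-3.2)·(-3.2)) / 4 = 14.8/4 = 3.7
  s[A,B] = ((1.8)·(-2.4) + (0.8)·(1.6) + (-0.2)·(0.6) + (0.8)·(2.6) + (-3.2)·(-2.4)) / 4 = 6.6/4 = 1.65
  s[B,B] = ((-2.4)·(-2.4) + (1.6)·(1.6) + (0.6)·(0.6) + (2.6)·(2.6) + (-2.4)·(-2.4)) / 4 = 21.2/4 = 5.3
  Sample standard deviations s_i = √(s[i,i]):
  s(A) = √(3.7) = 1.9235
  s(B) = √(5.3) = 2.3022

Step 3 — r_{ij} = s_{ij} / (s_i · s_j):
  r[A,A] = 1 (diagonal).
  r[A,B] = 1.65 / (1.9235 · 2.3022) = 1.65 / 4.4283 = 0.3726
  r[B,B] = 1 (diagonal).

R is symmetric with unit diagonal. Assembling:

R = [[1, 0.3726],
 [0.3726, 1]]


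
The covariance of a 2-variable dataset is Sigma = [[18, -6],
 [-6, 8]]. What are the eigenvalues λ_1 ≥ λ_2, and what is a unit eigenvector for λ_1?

Step 1 — characteristic polynomial of 2×2 Sigma:
  det(Sigma - λI) = λ² - trace · λ + det = 0.
  trace = 18 + 8 = 26, det = 18·8 - (-6)² = 108.
Step 2 — discriminant:
  Δ = trace² - 4·det = 676 - 432 = 244.
Step 3 — eigenvalues:
  λ = (trace ± √Δ)/2 = (26 ± 15.6205)/2,
  λ_1 = 20.8102,  λ_2 = 5.1898.

Step 4 — unit eigenvector for λ_1: solve (Sigma - λ_1 I)v = 0. First row:
  (18 - 20.8102)·v_x + (-6)·v_y = 0, i.e. (-2.8102)·v_x + (-6)·v_y = 0,
  so v ∝ (b, λ_1 - a) = (-6, 2.8102); multiply by -1 so the first entry is positive: u = (6, -2.8102).
  ||u|| = √((6)² + (-2.8102)²) = √(43.8975) ≈ 6.6255,
  v_1 = u/||u|| ≈ (0.9056, -0.4242) (||v_1|| = 1).

λ_1 = 20.8102,  λ_2 = 5.1898;  v_1 ≈ (0.9056, -0.4242)


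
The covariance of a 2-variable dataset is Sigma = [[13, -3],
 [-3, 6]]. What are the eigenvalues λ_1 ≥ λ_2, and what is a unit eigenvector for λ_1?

Step 1 — characteristic polynomial of 2×2 Sigma:
  det(Sigma - λI) = λ² - trace · λ + det = 0.
  trace = 13 + 6 = 19, det = 13·6 - (-3)² = 69.
Step 2 — discriminant:
  Δ = trace² - 4·det = 361 - 276 = 85.
Step 3 — eigenvalues:
  λ = (trace ± √Δ)/2 = (19 ± 9.2195)/2,
  λ_1 = 14.1098,  λ_2 = 4.8902.

Step 4 — unit eigenvector for λ_1: solve (Sigma - λ_1 I)v = 0. First row:
  (13 - 14.1098)·v_x + (-3)·v_y = 0, i.e. (-1.1098)·v_x + (-3)·v_y = 0,
  so v ∝ (b, λ_1 - a) = (-3, 1.1098); multiply by -1 so the first entry is positive: u = (3, -1.1098).
  ||u|| = √((3)² + (-1.1098)²) = √(10.2316) ≈ 3.1987,
  v_1 = u/||u|| ≈ (0.9379, -0.3469) (||v_1|| = 1).

λ_1 = 14.1098,  λ_2 = 4.8902;  v_1 ≈ (0.9379, -0.3469)


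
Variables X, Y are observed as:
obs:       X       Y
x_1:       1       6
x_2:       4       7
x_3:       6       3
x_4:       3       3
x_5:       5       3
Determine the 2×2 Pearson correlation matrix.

Step 1 — column means:
  mean(X) = (1 + 4 + 6 + 3 + 5) / 5 = 19/5 = 3.8
  mean(Y) = (6 + 7 + 3 + 3 + 3) / 5 = 22/5 = 4.4

Step 2 — sample variances and covariances s[i,j] = (1/(n-1)) · Σ_k (x_{k,i} - mean_i) · (x_{k,j} - mean_j), with n-1 = 4:
  s[X,X] = ((-2.8)·(-2.8) + (0.2)·(0.2) + (2.2)·(2.2) + (-0.8)·(-0.8) + (1.2)·(1.2)) / 4 = 14.8/4 = 3.7
  s[X,Y] = ((-2.8)·(1.6) + (0.2)·(2.6) + (2.2)·(-1.4) + (-0.8)·(-1.4) + (1.2)·(-1.4)) / 4 = -7.6/4 = -1.9
  s[Y,Y] = ((1.6)·(1.6) + (2.6)·(2.6) + (-1.4)·(-1.4) + (-1.4)·(-1.4) + (-1.4)·(-1.4)) / 4 = 15.2/4 = 3.8
  Sample standard deviations s_i = √(s[i,i]):
  s(X) = √(3.7) = 1.9235
  s(Y) = √(3.8) = 1.9494

Step 3 — r_{ij} = s_{ij} / (s_i · s_j):
  r[X,X] = 1 (diagonal).
  r[X,Y] = -1.9 / (1.9235 · 1.9494) = -1.9 / 3.7497 = -0.5067
  r[Y,Y] = 1 (diagonal).

R is symmetric with unit diagonal. Assembling:

R = [[1, -0.5067],
 [-0.5067, 1]]


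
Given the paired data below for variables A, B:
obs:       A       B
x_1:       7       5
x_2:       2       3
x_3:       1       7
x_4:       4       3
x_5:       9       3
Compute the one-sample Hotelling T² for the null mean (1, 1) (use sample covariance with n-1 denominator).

Step 1 — sample mean vector:
  mean(A) = (7 + 2 + 1 + 4 + 9) / 5 = 23/5 = 4.6
  mean(B) = (5 + 3 + 7 + 3 + 3) / 5 = 21/5 = 4.2
  x̄ = (4.6, 4.2),  deviation x̄ - mu_0 = (4.6, 4.2) - (1, 1) = (3.6, 3.2).

Step 2 — sample covariance matrix, S[i,j] = (1/(n-1)) · Σ_k (x_{k,i} - mean_i) · (x_{k,j} - mean_j), divisor n-1 = 4:
  S[A,A] = ((2.4)·(2.4) + (-2.6)·(-2.6) + (-3.6)·(-3.6) + (-0.6)·(-0.6) + (4.4)·(4.4)) / 4 = 45.2/4 = 11.3
  S[A,B] = ((2.4)·(0.8) + (-2.6)·(-1.2) + (-3.6)·(2.8) + (-0.6)·(-1.2) + (4.4)·(-1.2)) / 4 = -9.6/4 = -2.4
  S[B,B] = ((0.8)·(0.8) + (-1.2)·(-1.2) + (2.8)·(2.8) + (-1.2)·(-1.2) + (-1.2)·(-1.2)) / 4 = 12.8/4 = 3.2
  S = [[11.3, -2.4],
 [-2.4, 3.2]].

Step 3 — invert S. det(S) = 11.3·3.2 - (-2.4)² = 30.4.
  S^{-1} = (1/det) · [[d, -b], [-b, a]] = [[0.1053, 0.0789],
 [0.0789, 0.3717]].

Step 4 — quadratic form (x̄ - mu_0)^T · S^{-1} · (x̄ - mu_0):
  S^{-1} · (x̄ - mu_0) = (0.6316, 1.4737),
  (x̄ - mu_0)^T · [...] = (3.6)·(0.6316) + (3.2)·(1.4737) = 6.9895.

Step 5 — scale by n: T² = 5 · 6.9895 = 34.9474.

T² ≈ 34.9474


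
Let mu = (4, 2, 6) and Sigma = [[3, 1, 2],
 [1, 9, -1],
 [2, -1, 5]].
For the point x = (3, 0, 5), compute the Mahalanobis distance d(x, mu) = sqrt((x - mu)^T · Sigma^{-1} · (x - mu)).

Step 1 — centre the observation: (x - mu) = (-1, -2, -1).

Step 2 — invert Sigma (cofactor / det for 3×3, or solve directly):
  Sigma^{-1} = [[0.5057, -0.0805, -0.2184],
 [-0.0805, 0.1264, 0.0575],
 [-0.2184, 0.0575, 0.2989]].

Step 3 — form the quadratic (x - mu)^T · Sigma^{-1} · (x - mu):
  Sigma^{-1} · (x - mu) = (-0.1264, -0.2299, -0.1954).
  (x - mu)^T · [Sigma^{-1} · (x - mu)] = (-1)·(-0.1264) + (-2)·(-0.2299) + (-1)·(-0.1954) = 0.7816.

Step 4 — take square root: d = √(0.7816) ≈ 0.8841.

d(x, mu) = √(0.7816) ≈ 0.8841


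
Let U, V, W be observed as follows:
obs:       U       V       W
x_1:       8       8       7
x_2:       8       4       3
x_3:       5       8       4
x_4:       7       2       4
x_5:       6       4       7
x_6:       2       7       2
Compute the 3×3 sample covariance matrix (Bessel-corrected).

Step 1 — column means:
  mean(U) = (8 + 8 + 5 + 7 + 6 + 2) / 6 = 36/6 = 6
  mean(V) = (8 + 4 + 8 + 2 + 4 + 7) / 6 = 33/6 = 5.5
  mean(W) = (7 + 3 + 4 + 4 + 7 + 2) / 6 = 27/6 = 4.5

Step 2 — sample covariance S[i,j] = (1/(n-1)) · Σ_k (x_{k,i} - mean_i) · (x_{k,j} - mean_j), with n-1 = 5.
  S[U,U] = ((2)·(2) + (2)·(2) + (-1)·(-1) + (1)·(1) + (0)·(0) + (-4)·(-4)) / 5 = 26/5 = 5.2
  S[U,V] = ((2)·(2.5) + (2)·(-1.5) + (-1)·(2.5) + (1)·(-3.5) + (0)·(-1.5) + (-4)·(1.5)) / 5 = -10/5 = -2
  S[U,W] = ((2)·(2.5) + (2)·(-1.5) + (-1)·(-0.5) + (1)·(-0.5) + (0)·(2.5) + (-4)·(-2.5)) / 5 = 12/5 = 2.4
  S[V,V] = ((2.5)·(2.5) + (-1.5)·(-1.5) + (2.5)·(2.5) + (-3.5)·(-3.5) + (-1.5)·(-1.5) + (1.5)·(1.5)) / 5 = 31.5/5 = 6.3
  S[V,W] = ((2.5)·(2.5) + (-1.5)·(-1.5) + (2.5)·(-0.5) + (-3.5)·(-0.5) + (-1.5)·(2.5) + (1.5)·(-2.5)) / 5 = 1.5/5 = 0.3
  S[W,W] = ((2.5)·(2.5) + (-1.5)·(-1.5) + (-0.5)·(-0.5) + (-0.5)·(-0.5) + (2.5)·(2.5) + (-2.5)·(-2.5)) / 5 = 21.5/5 = 4.3

S is symmetric (S[j,i] = S[i,j]). Assembling:

S = [[5.2, -2, 2.4],
 [-2, 6.3, 0.3],
 [2.4, 0.3, 4.3]]


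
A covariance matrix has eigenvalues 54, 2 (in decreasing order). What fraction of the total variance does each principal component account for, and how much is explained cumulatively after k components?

Step 1 — total variance = trace(Sigma) = Σ λ_i = 54 + 2 = 56.

Step 2 — fraction explained by component i = λ_i / Σ λ:
  PC1: 54/56 = 0.9643
  PC2: 2/56 = 0.0357

Step 3 — cumulative fraction after k components = (λ_1 + ... + λ_k) / Σ λ:
  k = 1: 54/56 = 0.9643
  k = 2: (54 + 2)/56 = 56/56 = 1

Summary (fraction, with percent):

explained: PC1 0.9643 (96.43%), PC2 0.0357 (3.57%);  cumulative: 0.9643, 1


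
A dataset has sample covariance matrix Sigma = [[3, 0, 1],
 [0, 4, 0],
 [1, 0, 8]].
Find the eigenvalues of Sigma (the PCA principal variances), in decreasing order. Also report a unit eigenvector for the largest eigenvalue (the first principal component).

Step 1 — characteristic polynomial p(λ) = det(λI - Sigma) = λ³ - tr·λ² + c_1·λ - det, where tr = trace, c_1 = sum of the principal 2×2 minors, det = det(Sigma):
  tr = 3 + 4 + 8 = 15,
  c_1 = (3·4 - (0)²) + (3·8 - (1)²) + (4·8 - (0)²) = 12 + 23 + 32 = 67,
  det = 3·(4·8 - (0)²) - (0)·((0)·8 - (0)·(1)) + (1)·((0)·(0) - 4·(1)) = 3·(32) - (0)·(0) + (1)·(-4) = 92.
  So p(λ) = λ³ - 15λ² + 67λ - 92.
Step 2 — look for an integer root (rational root theorem: any rational root is an integer divisor of 92). Testing λ = 4:
  p(4) = 64 - 240 + 268 - 92 = 0  ✓
  Dividing out (λ - 4): p(λ) = (λ - 4)(λ² - 11λ + 23).
Step 3 — remaining eigenvalues from the quadratic λ² - 11λ + 23 = 0:
  Δ = 11² - 4·23 = 121 - 92 = 29,  λ = (11 ± √29)/2 = (11 ± 5.3852)/2 ≈ 8.1926 or 2.8074.
  Sorted: λ_1 = 8.1926,  λ_2 = 4,  λ_3 = 2.8074  (check: sum = 15 = tr ✓).

Step 4 — unit eigenvector for λ_1 ≈ 8.1926: v spans the null space of (Sigma - λ_1 I), whose rows are
  r_1 = (-5.1926, 0, 1),  r_2 = (0, -4.1926, 0),  r_3 = (1, 0, -0.1926).
  v is orthogonal to every row, so take v ∝ r_1 × r_2 = ((0)·(0) - (1)·(-4.1926), (1)·(0) - (-5.1926)·(0), (-5.1926)·(-4.1926) - (0)·(0)) ≈ (4.1926, 0, 21.7703).
  Let u = (4.1926, 0, 21.7703).
  ||u|| = √((4.1926)² + (0)² + (21.7703)²) = √(491.525) ≈ 22.1704,  v_1 = u/||u|| ≈ (0.1891, 0, 0.982) (||v_1|| = 1).

λ_1 = 8.1926,  λ_2 = 4,  λ_3 = 2.8074;  v_1 ≈ (0.1891, 0, 0.982)


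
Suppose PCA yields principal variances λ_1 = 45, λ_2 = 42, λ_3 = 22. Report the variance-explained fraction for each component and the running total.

Step 1 — total variance = trace(Sigma) = Σ λ_i = 45 + 42 + 22 = 109.

Step 2 — fraction explained by component i = λ_i / Σ λ:
  PC1: 45/109 = 0.4128
  PC2: 42/109 = 0.3853
  PC3: 22/109 = 0.2018

Step 3 — cumulative fraction after k components = (λ_1 + ... + λ_k) / Σ λ:
  k = 1: 45/109 = 0.4128
  k = 2: (45 + 42)/109 = 87/109 = 0.7982
  k = 3: (45 + 42 + 22)/109 = 109/109 = 1

Summary (fraction, with percent):

explained: PC1 0.4128 (41.28%), PC2 0.3853 (38.53%), PC3 0.2018 (20.18%);  cumulative: 0.4128, 0.7982, 1


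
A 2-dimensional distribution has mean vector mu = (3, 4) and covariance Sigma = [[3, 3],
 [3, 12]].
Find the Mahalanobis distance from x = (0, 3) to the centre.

Step 1 — centre the observation: (x - mu) = (-3, -1).

Step 2 — invert Sigma. det(Sigma) = 3·12 - (3)² = 27.
  Sigma^{-1} = (1/det) · [[d, -b], [-b, a]] = [[0.4444, -0.1111],
 [-0.1111, 0.1111]].

Step 3 — form the quadratic (x - mu)^T · Sigma^{-1} · (x - mu):
  Sigma^{-1} · (x - mu) = (-1.2222, 0.2222).
  (x - mu)^T · [Sigma^{-1} · (x - mu)] = (-3)·(-1.2222) + (-1)·(0.2222) = 3.4444.

Step 4 — take square root: d = √(3.4444) ≈ 1.8559.

d(x, mu) = √(3.4444) ≈ 1.8559


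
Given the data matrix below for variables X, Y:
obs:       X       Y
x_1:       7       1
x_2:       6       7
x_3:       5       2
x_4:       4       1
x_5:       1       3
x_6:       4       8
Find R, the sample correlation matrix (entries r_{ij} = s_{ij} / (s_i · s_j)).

Step 1 — column means:
  mean(X) = (7 + 6 + 5 + 4 + 1 + 4) / 6 = 27/6 = 4.5
  mean(Y) = (1 + 7 + 2 + 1 + 3 + 8) / 6 = 22/6 = 3.6667

Step 2 — sample variances and covariances s[i,j] = (1/(n-1)) · Σ_k (x_{k,i} - mean_i) · (x_{k,j} - mean_j), with n-1 = 5:
  s[X,X] = ((2.5)·(2.5) + (1.5)·(1.5) + (0.5)·(0.5) + (-0.5)·(-0.5) + (-3.5)·(-3.5) + (-0.5)·(-0.5)) / 5 = 21.5/5 = 4.3
  s[X,Y] = ((2.5)·(-2.6667) + (1.5)·(3.3333) + (0.5)·(-1.6667) + (-0.5)·(-2.6667) + (-3.5)·(-0.6667) + (-0.5)·(4.3333)) / 5 = -1/5 = -0.2
  s[Y,Y] = ((-2.6667)·(-2.6667) + (3.3333)·(3.3333) + (-1.6667)·(-1.6667) + (-2.6667)·(-2.6667) + (-0.6667)·(-0.6667) + (4.3333)·(4.3333)) / 5 = 47.3333/5 = 9.4667
  Sample standard deviations s_i = √(s[i,i]):
  s(X) = √(4.3) = 2.0736
  s(Y) = √(9.4667) = 3.0768

Step 3 — r_{ij} = s_{ij} / (s_i · s_j):
  r[X,X] = 1 (diagonal).
  r[X,Y] = -0.2 / (2.0736 · 3.0768) = -0.2 / 6.3802 = -0.0313
  r[Y,Y] = 1 (diagonal).

R is symmetric with unit diagonal. Assembling:

R = [[1, -0.0313],
 [-0.0313, 1]]


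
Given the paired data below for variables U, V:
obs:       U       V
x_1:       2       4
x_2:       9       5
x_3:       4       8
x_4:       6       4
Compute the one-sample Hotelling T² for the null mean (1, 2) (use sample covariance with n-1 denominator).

Step 1 — sample mean vector:
  mean(U) = (2 + 9 + 4 + 6) / 4 = 21/4 = 5.25
  mean(V) = (4 + 5 + 8 + 4) / 4 = 21/4 = 5.25
  x̄ = (5.25, 5.25),  deviation x̄ - mu_0 = (5.25, 5.25) - (1, 2) = (4.25, 3.25).

Step 2 — sample covariance matrix, S[i,j] = (1/(n-1)) · Σ_k (x_{k,i} - mean_i) · (x_{k,j} - mean_j), divisor n-1 = 3:
  S[U,U] = ((-3.25)·(-3.25) + (3.75)·(3.75) + (-1.25)·(-1.25) + (0.75)·(0.75)) / 3 = 26.75/3 = 8.9167
  S[U,V] = ((-3.25)·(-1.25) + (3.75)·(-0.25) + (-1.25)·(2.75) + (0.75)·(-1.25)) / 3 = -1.25/3 = -0.4167
  S[V,V] = ((-1.25)·(-1.25) + (-0.25)·(-0.25) + (2.75)·(2.75) + (-1.25)·(-1.25)) / 3 = 10.75/3 = 3.5833
  S = [[8.9167, -0.4167],
 [-0.4167, 3.5833]].

Step 3 — invert S. det(S) = 8.9167·3.5833 - (-0.4167)² = 31.7778.
  S^{-1} = (1/det) · [[d, -b], [-b, a]] = [[0.1128, 0.0131],
 [0.0131, 0.2806]].

Step 4 — quadratic form (x̄ - mu_0)^T · S^{-1} · (x̄ - mu_0):
  S^{-1} · (x̄ - mu_0) = (0.5219, 0.9677),
  (x̄ - mu_0)^T · [...] = (4.25)·(0.5219) + (3.25)·(0.9677) = 5.3628.

Step 5 — scale by n: T² = 4 · 5.3628 = 21.451.

T² ≈ 21.451


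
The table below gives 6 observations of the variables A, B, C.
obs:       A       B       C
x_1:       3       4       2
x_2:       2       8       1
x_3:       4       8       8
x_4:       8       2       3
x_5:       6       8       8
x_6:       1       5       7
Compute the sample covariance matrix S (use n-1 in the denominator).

Step 1 — column means:
  mean(A) = (3 + 2 + 4 + 8 + 6 + 1) / 6 = 24/6 = 4
  mean(B) = (4 + 8 + 8 + 2 + 8 + 5) / 6 = 35/6 = 5.8333
  mean(C) = (2 + 1 + 8 + 3 + 8 + 7) / 6 = 29/6 = 4.8333

Step 2 — sample covariance S[i,j] = (1/(n-1)) · Σ_k (x_{k,i} - mean_i) · (x_{k,j} - mean_j), with n-1 = 5.
  S[A,A] = ((-1)·(-1) + (-2)·(-2) + (0)·(0) + (4)·(4) + (2)·(2) + (-3)·(-3)) / 5 = 34/5 = 6.8
  S[A,B] = ((-1)·(-1.8333) + (-2)·(2.1667) + (0)·(2.1667) + (4)·(-3.8333) + (2)·(2.1667) + (-3)·(-0.8333)) / 5 = -11/5 = -2.2
  S[A,C] = ((-1)·(-2.8333) + (-2)·(-3.8333) + (0)·(3.1667) + (4)·(-1.8333) + (2)·(3.1667) + (-3)·(2.1667)) / 5 = 3/5 = 0.6
  S[B,B] = ((-1.8333)·(-1.8333) + (2.1667)·(2.1667) + (2.1667)·(2.1667) + (-3.8333)·(-3.8333) + (2.1667)·(2.1667) + (-0.8333)·(-0.8333)) / 5 = 32.8333/5 = 6.5667
  S[B,C] = ((-1.8333)·(-2.8333) + (2.1667)·(-3.8333) + (2.1667)·(3.1667) + (-3.8333)·(-1.8333) + (2.1667)·(3.1667) + (-0.8333)·(2.1667)) / 5 = 15.8333/5 = 3.1667
  S[C,C] = ((-2.8333)·(-2.8333) + (-3.8333)·(-3.8333) + (3.1667)·(3.1667) + (-1.8333)·(-1.8333) + (3.1667)·(3.1667) + (2.1667)·(2.1667)) / 5 = 50.8333/5 = 10.1667

S is symmetric (S[j,i] = S[i,j]). Assembling:

S = [[6.8, -2.2, 0.6],
 [-2.2, 6.5667, 3.1667],
 [0.6, 3.1667, 10.1667]]


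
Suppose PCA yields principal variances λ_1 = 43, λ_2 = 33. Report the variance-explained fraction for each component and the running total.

Step 1 — total variance = trace(Sigma) = Σ λ_i = 43 + 33 = 76.

Step 2 — fraction explained by component i = λ_i / Σ λ:
  PC1: 43/76 = 0.5658
  PC2: 33/76 = 0.4342

Step 3 — cumulative fraction after k components = (λ_1 + ... + λ_k) / Σ λ:
  k = 1: 43/76 = 0.5658
  k = 2: (43 + 33)/76 = 76/76 = 1

Summary (fraction, with percent):

explained: PC1 0.5658 (56.58%), PC2 0.4342 (43.42%);  cumulative: 0.5658, 1


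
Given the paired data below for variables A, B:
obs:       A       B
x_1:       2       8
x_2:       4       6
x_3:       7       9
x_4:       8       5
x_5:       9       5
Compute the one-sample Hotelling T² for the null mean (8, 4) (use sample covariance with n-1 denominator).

Step 1 — sample mean vector:
  mean(A) = (2 + 4 + 7 + 8 + 9) / 5 = 30/5 = 6
  mean(B) = (8 + 6 + 9 + 5 + 5) / 5 = 33/5 = 6.6
  x̄ = (6, 6.6),  deviation x̄ - mu_0 = (6, 6.6) - (8, 4) = (-2, 2.6).

Step 2 — sample covariance matrix, S[i,j] = (1/(n-1)) · Σ_k (x_{k,i} - mean_i) · (x_{k,j} - mean_j), divisor n-1 = 4:
  S[A,A] = ((-4)·(-4) + (-2)·(-2) + (1)·(1) + (2)·(2) + (3)·(3)) / 4 = 34/4 = 8.5
  S[A,B] = ((-4)·(1.4) + (-2)·(-0.6) + (1)·(2.4) + (2)·(-1.6) + (3)·(-1.6)) / 4 = -10/4 = -2.5
  S[B,B] = ((1.4)·(1.4) + (-0.6)·(-0.6) + (2.4)·(2.4) + (-1.6)·(-1.6) + (-1.6)·(-1.6)) / 4 = 13.2/4 = 3.3
  S = [[8.5, -2.5],
 [-2.5, 3.3]].

Step 3 — invert S. det(S) = 8.5·3.3 - (-2.5)² = 21.8.
  S^{-1} = (1/det) · [[d, -b], [-b, a]] = [[0.1514, 0.1147],
 [0.1147, 0.3899]].

Step 4 — quadratic form (x̄ - mu_0)^T · S^{-1} · (x̄ - mu_0):
  S^{-1} · (x̄ - mu_0) = (-0.0046, 0.7844),
  (x̄ - mu_0)^T · [...] = (-2)·(-0.0046) + (2.6)·(0.7844) = 2.0486.

Step 5 — scale by n: T² = 5 · 2.0486 = 10.2431.

T² ≈ 10.2431


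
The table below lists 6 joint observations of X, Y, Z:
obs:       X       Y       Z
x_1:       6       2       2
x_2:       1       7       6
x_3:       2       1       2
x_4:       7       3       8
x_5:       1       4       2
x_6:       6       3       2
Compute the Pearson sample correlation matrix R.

Step 1 — column means:
  mean(X) = (6 + 1 + 2 + 7 + 1 + 6) / 6 = 23/6 = 3.8333
  mean(Y) = (2 + 7 + 1 + 3 + 4 + 3) / 6 = 20/6 = 3.3333
  mean(Z) = (2 + 6 + 2 + 8 + 2 + 2) / 6 = 22/6 = 3.6667

Step 2 — sample variances and covariances s[i,j] = (1/(n-1)) · Σ_k (x_{k,i} - mean_i) · (x_{k,j} - mean_j), with n-1 = 5:
  s[X,X] = ((2.1667)·(2.1667) + (-2.8333)·(-2.8333) + (-1.8333)·(-1.8333) + (3.1667)·(3.1667) + (-2.8333)·(-2.8333) + (2.1667)·(2.1667)) / 5 = 38.8333/5 = 7.7667
  s[X,Y] = ((2.1667)·(-1.3333) + (-2.8333)·(3.6667) + (-1.8333)·(-2.3333) + (3.1667)·(-0.3333) + (-2.8333)·(0.6667) + (2.1667)·(-0.3333)) / 5 = -12.6667/5 = -2.5333
  s[X,Z] = ((2.1667)·(-1.6667) + (-2.8333)·(2.3333) + (-1.8333)·(-1.6667) + (3.1667)·(4.3333) + (-2.8333)·(-1.6667) + (2.1667)·(-1.6667)) / 5 = 7.6667/5 = 1.5333
  s[Y,Y] = ((-1.3333)·(-1.3333) + (3.6667)·(3.6667) + (-2.3333)·(-2.3333) + (-0.3333)·(-0.3333) + (0.6667)·(0.6667) + (-0.3333)·(-0.3333)) / 5 = 21.3333/5 = 4.2667
  s[Y,Z] = ((-1.3333)·(-1.6667) + (3.6667)·(2.3333) + (-2.3333)·(-1.6667) + (-0.3333)·(4.3333) + (0.6667)·(-1.6667) + (-0.3333)·(-1.6667)) / 5 = 12.6667/5 = 2.5333
  s[Z,Z] = ((-1.6667)·(-1.6667) + (2.3333)·(2.3333) + (-1.6667)·(-1.6667) + (4.3333)·(4.3333) + (-1.6667)·(-1.6667) + (-1.6667)·(-1.6667)) / 5 = 35.3333/5 = 7.0667
  Sample standard deviations s_i = √(s[i,i]):
  s(X) = √(7.7667) = 2.7869
  s(Y) = √(4.2667) = 2.0656
  s(Z) = √(7.0667) = 2.6583

Step 3 — r_{ij} = s_{ij} / (s_i · s_j):
  r[X,X] = 1 (diagonal).
  r[X,Y] = -2.5333 / (2.7869 · 2.0656) = -2.5333 / 5.7565 = -0.4401
  r[X,Z] = 1.5333 / (2.7869 · 2.6583) = 1.5333 / 7.4084 = 0.207
  r[Y,Y] = 1 (diagonal).
  r[Y,Z] = 2.5333 / (2.0656 · 2.6583) = 2.5333 / 5.491 = 0.4614
  r[Z,Z] = 1 (diagonal).

R is symmetric with unit diagonal. Assembling:

R = [[1, -0.4401, 0.207],
 [-0.4401, 1, 0.4614],
 [0.207, 0.4614, 1]]


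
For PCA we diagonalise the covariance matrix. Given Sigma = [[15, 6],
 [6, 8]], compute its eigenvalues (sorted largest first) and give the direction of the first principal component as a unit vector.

Step 1 — characteristic polynomial of 2×2 Sigma:
  det(Sigma - λI) = λ² - trace · λ + det = 0.
  trace = 15 + 8 = 23, det = 15·8 - (6)² = 84.
Step 2 — discriminant:
  Δ = trace² - 4·det = 529 - 336 = 193.
Step 3 — eigenvalues:
  λ = (trace ± √Δ)/2 = (23 ± 13.8924)/2,
  λ_1 = 18.4462,  λ_2 = 4.5538.

Step 4 — unit eigenvector for λ_1: solve (Sigma - λ_1 I)v = 0. First row:
  (15 - 18.4462)·v_x + (6)·v_y = 0, i.e. (-3.4462)·v_x + (6)·v_y = 0,
  so v ∝ (b, λ_1 - a) = (6, 3.4462) = u.
  ||u|| = √((6)² + (3.4462)²) = √(47.8764) ≈ 6.9193,
  v_1 = u/||u|| ≈ (0.8671, 0.4981) (||v_1|| = 1).

λ_1 = 18.4462,  λ_2 = 4.5538;  v_1 ≈ (0.8671, 0.4981)


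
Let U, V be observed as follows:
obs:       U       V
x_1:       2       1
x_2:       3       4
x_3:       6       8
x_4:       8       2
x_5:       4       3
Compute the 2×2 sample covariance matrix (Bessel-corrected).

Step 1 — column means:
  mean(U) = (2 + 3 + 6 + 8 + 4) / 5 = 23/5 = 4.6
  mean(V) = (1 + 4 + 8 + 2 + 3) / 5 = 18/5 = 3.6

Step 2 — sample covariance S[i,j] = (1/(n-1)) · Σ_k (x_{k,i} - mean_i) · (x_{k,j} - mean_j), with n-1 = 4.
  S[U,U] = ((-2.6)·(-2.6) + (-1.6)·(-1.6) + (1.4)·(1.4) + (3.4)·(3.4) + (-0.6)·(-0.6)) / 4 = 23.2/4 = 5.8
  S[U,V] = ((-2.6)·(-2.6) + (-1.6)·(0.4) + (1.4)·(4.4) + (3.4)·(-1.6) + (-0.6)·(-0.6)) / 4 = 7.2/4 = 1.8
  S[V,V] = ((-2.6)·(-2.6) + (0.4)·(0.4) + (4.4)·(4.4) + (-1.6)·(-1.6) + (-0.6)·(-0.6)) / 4 = 29.2/4 = 7.3

S is symmetric (S[j,i] = S[i,j]). Assembling:

S = [[5.8, 1.8],
 [1.8, 7.3]]


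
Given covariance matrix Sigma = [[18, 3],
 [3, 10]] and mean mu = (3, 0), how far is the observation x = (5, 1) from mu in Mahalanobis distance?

Step 1 — centre the observation: (x - mu) = (2, 1).

Step 2 — invert Sigma. det(Sigma) = 18·10 - (3)² = 171.
  Sigma^{-1} = (1/det) · [[d, -b], [-b, a]] = [[0.0585, -0.0175],
 [-0.0175, 0.1053]].

Step 3 — form the quadratic (x - mu)^T · Sigma^{-1} · (x - mu):
  Sigma^{-1} · (x - mu) = (0.0994, 0.0702).
  (x - mu)^T · [Sigma^{-1} · (x - mu)] = (2)·(0.0994) + (1)·(0.0702) = 0.269.

Step 4 — take square root: d = √(0.269) ≈ 0.5187.

d(x, mu) = √(0.269) ≈ 0.5187


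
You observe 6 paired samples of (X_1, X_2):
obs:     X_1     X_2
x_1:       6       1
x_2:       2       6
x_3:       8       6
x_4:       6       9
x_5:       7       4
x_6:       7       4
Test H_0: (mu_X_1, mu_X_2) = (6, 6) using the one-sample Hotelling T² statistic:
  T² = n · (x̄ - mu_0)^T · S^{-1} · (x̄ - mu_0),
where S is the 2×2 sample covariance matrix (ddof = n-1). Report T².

Step 1 — sample mean vector:
  mean(X_1) = (6 + 2 + 8 + 6 + 7 + 7) / 6 = 36/6 = 6
  mean(X_2) = (1 + 6 + 6 + 9 + 4 + 4) / 6 = 30/6 = 5
  x̄ = (6, 5),  deviation x̄ - mu_0 = (6, 5) - (6, 6) = (0, -1).

Step 2 — sample covariance matrix, S[i,j] = (1/(n-1)) · Σ_k (x_{k,i} - mean_i) · (x_{k,j} - mean_j), divisor n-1 = 5:
  S[X_1,X_1] = ((0)·(0) + (-4)·(-4) + (2)·(2) + (0)·(0) + (1)·(1) + (1)·(1)) / 5 = 22/5 = 4.4
  S[X_1,X_2] = ((0)·(-4) + (-4)·(1) + (2)·(1) + (0)·(4) + (1)·(-1) + (1)·(-1)) / 5 = -4/5 = -0.8
  S[X_2,X_2] = ((-4)·(-4) + (1)·(1) + (1)·(1) + (4)·(4) + (-1)·(-1) + (-1)·(-1)) / 5 = 36/5 = 7.2
  S = [[4.4, -0.8],
 [-0.8, 7.2]].

Step 3 — invert S. det(S) = 4.4·7.2 - (-0.8)² = 31.04.
  S^{-1} = (1/det) · [[d, -b], [-b, a]] = [[0.232, 0.0258],
 [0.0258, 0.1418]].

Step 4 — quadratic form (x̄ - mu_0)^T · S^{-1} · (x̄ - mu_0):
  S^{-1} · (x̄ - mu_0) = (-0.0258, -0.1418),
  (x̄ - mu_0)^T · [...] = (0)·(-0.0258) + (-1)·(-0.1418) = 0.1418.

Step 5 — scale by n: T² = 6 · 0.1418 = 0.8505.

T² ≈ 0.8505


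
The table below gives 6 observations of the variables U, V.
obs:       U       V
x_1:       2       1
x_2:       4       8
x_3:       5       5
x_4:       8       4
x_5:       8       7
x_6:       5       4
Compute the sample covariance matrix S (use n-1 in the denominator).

Step 1 — column means:
  mean(U) = (2 + 4 + 5 + 8 + 8 + 5) / 6 = 32/6 = 5.3333
  mean(V) = (1 + 8 + 5 + 4 + 7 + 4) / 6 = 29/6 = 4.8333

Step 2 — sample covariance S[i,j] = (1/(n-1)) · Σ_k (x_{k,i} - mean_i) · (x_{k,j} - mean_j), with n-1 = 5.
  S[U,U] = ((-3.3333)·(-3.3333) + (-1.3333)·(-1.3333) + (-0.3333)·(-0.3333) + (2.6667)·(2.6667) + (2.6667)·(2.6667) + (-0.3333)·(-0.3333)) / 5 = 27.3333/5 = 5.4667
  S[U,V] = ((-3.3333)·(-3.8333) + (-1.3333)·(3.1667) + (-0.3333)·(0.1667) + (2.6667)·(-0.8333) + (2.6667)·(2.1667) + (-0.3333)·(-0.8333)) / 5 = 12.3333/5 = 2.4667
  S[V,V] = ((-3.8333)·(-3.8333) + (3.1667)·(3.1667) + (0.1667)·(0.1667) + (-0.8333)·(-0.8333) + (2.1667)·(2.1667) + (-0.8333)·(-0.8333)) / 5 = 30.8333/5 = 6.1667

S is symmetric (S[j,i] = S[i,j]). Assembling:

S = [[5.4667, 2.4667],
 [2.4667, 6.1667]]


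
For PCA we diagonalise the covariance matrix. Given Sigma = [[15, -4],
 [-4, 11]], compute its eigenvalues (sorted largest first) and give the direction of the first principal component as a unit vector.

Step 1 — characteristic polynomial of 2×2 Sigma:
  det(Sigma - λI) = λ² - trace · λ + det = 0.
  trace = 15 + 11 = 26, det = 15·11 - (-4)² = 149.
Step 2 — discriminant:
  Δ = trace² - 4·det = 676 - 596 = 80.
Step 3 — eigenvalues:
  λ = (trace ± √Δ)/2 = (26 ± 8.9443)/2,
  λ_1 = 17.4721,  λ_2 = 8.5279.

Step 4 — unit eigenvector for λ_1: solve (Sigma - λ_1 I)v = 0. First row:
  (15 - 17.4721)·v_x + (-4)·v_y = 0, i.e. (-2.4721)·v_x + (-4)·v_y = 0,
  so v ∝ (b, λ_1 - a) = (-4, 2.4721); multiply by -1 so the first entry is positive: u = (4, -2.4721).
  ||u|| = √((4)² + (-2.4721)²) = √(22.1115) ≈ 4.7023,
  v_1 = u/||u|| ≈ (0.8507, -0.5257) (||v_1|| = 1).

λ_1 = 17.4721,  λ_2 = 8.5279;  v_1 ≈ (0.8507, -0.5257)


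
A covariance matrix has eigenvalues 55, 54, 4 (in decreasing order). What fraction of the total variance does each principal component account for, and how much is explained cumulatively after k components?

Step 1 — total variance = trace(Sigma) = Σ λ_i = 55 + 54 + 4 = 113.

Step 2 — fraction explained by component i = λ_i / Σ λ:
  PC1: 55/113 = 0.4867
  PC2: 54/113 = 0.4779
  PC3: 4/113 = 0.0354

Step 3 — cumulative fraction after k components = (λ_1 + ... + λ_k) / Σ λ:
  k = 1: 55/113 = 0.4867
  k = 2: (55 + 54)/113 = 109/113 = 0.9646
  k = 3: (55 + 54 + 4)/113 = 113/113 = 1

Summary (fraction, with percent):

explained: PC1 0.4867 (48.67%), PC2 0.4779 (47.79%), PC3 0.0354 (3.54%);  cumulative: 0.4867, 0.9646, 1


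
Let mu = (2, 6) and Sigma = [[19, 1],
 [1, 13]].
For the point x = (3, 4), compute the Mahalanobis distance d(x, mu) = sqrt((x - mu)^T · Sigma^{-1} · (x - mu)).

Step 1 — centre the observation: (x - mu) = (1, -2).

Step 2 — invert Sigma. det(Sigma) = 19·13 - (1)² = 246.
  Sigma^{-1} = (1/det) · [[d, -b], [-b, a]] = [[0.0528, -0.0041],
 [-0.0041, 0.0772]].

Step 3 — form the quadratic (x - mu)^T · Sigma^{-1} · (x - mu):
  Sigma^{-1} · (x - mu) = (0.061, -0.1585).
  (x - mu)^T · [Sigma^{-1} · (x - mu)] = (1)·(0.061) + (-2)·(-0.1585) = 0.378.

Step 4 — take square root: d = √(0.378) ≈ 0.6149.

d(x, mu) = √(0.378) ≈ 0.6149


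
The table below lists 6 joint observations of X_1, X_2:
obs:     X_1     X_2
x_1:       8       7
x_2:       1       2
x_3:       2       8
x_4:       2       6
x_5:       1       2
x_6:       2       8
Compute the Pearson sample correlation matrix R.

Step 1 — column means:
  mean(X_1) = (8 + 1 + 2 + 2 + 1 + 2) / 6 = 16/6 = 2.6667
  mean(X_2) = (7 + 2 + 8 + 6 + 2 + 8) / 6 = 33/6 = 5.5

Step 2 — sample variances and covariances s[i,j] = (1/(n-1)) · Σ_k (x_{k,i} - mean_i) · (x_{k,j} - mean_j), with n-1 = 5:
  s[X_1,X_1] = ((5.3333)·(5.3333) + (-1.6667)·(-1.6667) + (-0.6667)·(-0.6667) + (-0.6667)·(-0.6667) + (-1.6667)·(-1.6667) + (-0.6667)·(-0.6667)) / 5 = 35.3333/5 = 7.0667
  s[X_1,X_2] = ((5.3333)·(1.5) + (-1.6667)·(-3.5) + (-0.6667)·(2.5) + (-0.6667)·(0.5) + (-1.6667)·(-3.5) + (-0.6667)·(2.5)) / 5 = 16/5 = 3.2
  s[X_2,X_2] = ((1.5)·(1.5) + (-3.5)·(-3.5) + (2.5)·(2.5) + (0.5)·(0.5) + (-3.5)·(-3.5) + (2.5)·(2.5)) / 5 = 39.5/5 = 7.9
  Sample standard deviations s_i = √(s[i,i]):
  s(X_1) = √(7.0667) = 2.6583
  s(X_2) = √(7.9) = 2.8107

Step 3 — r_{ij} = s_{ij} / (s_i · s_j):
  r[X_1,X_1] = 1 (diagonal).
  r[X_1,X_2] = 3.2 / (2.6583 · 2.8107) = 3.2 / 7.4717 = 0.4283
  r[X_2,X_2] = 1 (diagonal).

R is symmetric with unit diagonal. Assembling:

R = [[1, 0.4283],
 [0.4283, 1]]


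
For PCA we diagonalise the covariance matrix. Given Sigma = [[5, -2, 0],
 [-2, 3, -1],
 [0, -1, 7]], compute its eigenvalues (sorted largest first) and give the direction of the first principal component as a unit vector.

Step 1 — characteristic polynomial p(λ) = det(λI - Sigma) = λ³ - tr·λ² + c_1·λ - det, where tr = trace, c_1 = sum of the principal 2×2 minors, det = det(Sigma):
  tr = 5 + 3 + 7 = 15,
  c_1 = (5·3 - (-2)²) + (5·7 - (0)²) + (3·7 - (-1)²) = 11 + 35 + 20 = 66,
  det = 5·(3·7 - (-1)²) - (-2)·((-2)·7 - (-1)·(0)) + (0)·((-2)·(-1) - 3·(0)) = 5·(20) - (-2)·(-14) + (0)·(2) = 72.
  So p(λ) = λ³ - 15λ² + 66λ - 72.
Step 2 — look for an integer root (rational root theorem: any rational root is an integer divisor of 72). Testing λ = 6:
  p(6) = 216 - 540 + 396 - 72 = 0  ✓
  Dividing out (λ - 6): p(λ) = (λ - 6)(λ² - 9λ + 12).
Step 3 — remaining eigenvalues from the quadratic λ² - 9λ + 12 = 0:
  Δ = 9² - 4·12 = 81 - 48 = 33,  λ = (9 ± √33)/2 = (9 ± 5.7446)/2 ≈ 7.3723 or 1.6277.
  Sorted: λ_1 = 7.3723,  λ_2 = 6,  λ_3 = 1.6277  (check: sum = 15 = tr ✓).

Step 4 — unit eigenvector for λ_1 ≈ 7.3723: v spans the null space of (Sigma - λ_1 I), whose rows are
  r_1 = (-2.3723, -2, 0),  r_2 = (-2, -4.3723, -1),  r_3 = (0, -1, -0.3723).
  v is orthogonal to every row, so take v ∝ r_1 × r_2 = ((-2)·(-1) - (0)·(-4.3723), (0)·(-2) - (-2.3723)·(-1), (-2.3723)·(-4.3723) - (-2)·(-2)) ≈ (2, -2.3723, 6.3723).
  Let u = (2, -2.3723, 6.3723).
  ||u|| = √((2)² + (-2.3723)² + (6.3723)²) = √(50.2337) ≈ 7.0876,  v_1 = u/||u|| ≈ (0.2822, -0.3347, 0.8991) (||v_1|| = 1).

λ_1 = 7.3723,  λ_2 = 6,  λ_3 = 1.6277;  v_1 ≈ (0.2822, -0.3347, 0.8991)


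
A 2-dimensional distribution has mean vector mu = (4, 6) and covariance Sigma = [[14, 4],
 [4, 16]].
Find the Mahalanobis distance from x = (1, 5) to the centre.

Step 1 — centre the observation: (x - mu) = (-3, -1).

Step 2 — invert Sigma. det(Sigma) = 14·16 - (4)² = 208.
  Sigma^{-1} = (1/det) · [[d, -b], [-b, a]] = [[0.0769, -0.0192],
 [-0.0192, 0.0673]].

Step 3 — form the quadratic (x - mu)^T · Sigma^{-1} · (x - mu):
  Sigma^{-1} · (x - mu) = (-0.2115, -0.0096).
  (x - mu)^T · [Sigma^{-1} · (x - mu)] = (-3)·(-0.2115) + (-1)·(-0.0096) = 0.6442.

Step 4 — take square root: d = √(0.6442) ≈ 0.8026.

d(x, mu) = √(0.6442) ≈ 0.8026


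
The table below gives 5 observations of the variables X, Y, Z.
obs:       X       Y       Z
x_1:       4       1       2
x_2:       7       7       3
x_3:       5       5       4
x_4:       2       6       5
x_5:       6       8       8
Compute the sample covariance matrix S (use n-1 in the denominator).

Step 1 — column means:
  mean(X) = (4 + 7 + 5 + 2 + 6) / 5 = 24/5 = 4.8
  mean(Y) = (1 + 7 + 5 + 6 + 8) / 5 = 27/5 = 5.4
  mean(Z) = (2 + 3 + 4 + 5 + 8) / 5 = 22/5 = 4.4

Step 2 — sample covariance S[i,j] = (1/(n-1)) · Σ_k (x_{k,i} - mean_i) · (x_{k,j} - mean_j), with n-1 = 4.
  S[X,X] = ((-0.8)·(-0.8) + (2.2)·(2.2) + (0.2)·(0.2) + (-2.8)·(-2.8) + (1.2)·(1.2)) / 4 = 14.8/4 = 3.7
  S[X,Y] = ((-0.8)·(-4.4) + (2.2)·(1.6) + (0.2)·(-0.4) + (-2.8)·(0.6) + (1.2)·(2.6)) / 4 = 8.4/4 = 2.1
  S[X,Z] = ((-0.8)·(-2.4) + (2.2)·(-1.4) + (0.2)·(-0.4) + (-2.8)·(0.6) + (1.2)·(3.6)) / 4 = 1.4/4 = 0.35
  S[Y,Y] = ((-4.4)·(-4.4) + (1.6)·(1.6) + (-0.4)·(-0.4) + (0.6)·(0.6) + (2.6)·(2.6)) / 4 = 29.2/4 = 7.3
  S[Y,Z] = ((-4.4)·(-2.4) + (1.6)·(-1.4) + (-0.4)·(-0.4) + (0.6)·(0.6) + (2.6)·(3.6)) / 4 = 18.2/4 = 4.55
  S[Z,Z] = ((-2.4)·(-2.4) + (-1.4)·(-1.4) + (-0.4)·(-0.4) + (0.6)·(0.6) + (3.6)·(3.6)) / 4 = 21.2/4 = 5.3

S is symmetric (S[j,i] = S[i,j]). Assembling:

S = [[3.7, 2.1, 0.35],
 [2.1, 7.3, 4.55],
 [0.35, 4.55, 5.3]]


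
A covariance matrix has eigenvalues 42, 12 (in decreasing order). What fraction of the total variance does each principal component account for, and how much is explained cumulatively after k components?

Step 1 — total variance = trace(Sigma) = Σ λ_i = 42 + 12 = 54.

Step 2 — fraction explained by component i = λ_i / Σ λ:
  PC1: 42/54 = 0.7778
  PC2: 12/54 = 0.2222

Step 3 — cumulative fraction after k components = (λ_1 + ... + λ_k) / Σ λ:
  k = 1: 42/54 = 0.7778
  k = 2: (42 + 12)/54 = 54/54 = 1

Summary (fraction, with percent):

explained: PC1 0.7778 (77.78%), PC2 0.2222 (22.22%);  cumulative: 0.7778, 1


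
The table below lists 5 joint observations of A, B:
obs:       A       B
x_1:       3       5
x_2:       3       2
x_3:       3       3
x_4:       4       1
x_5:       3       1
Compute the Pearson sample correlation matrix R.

Step 1 — column means:
  mean(A) = (3 + 3 + 3 + 4 + 3) / 5 = 16/5 = 3.2
  mean(B) = (5 + 2 + 3 + 1 + 1) / 5 = 12/5 = 2.4

Step 2 — sample variances and covariances s[i,j] = (1/(n-1)) · Σ_k (x_{k,i} - mean_i) · (x_{k,j} - mean_j), with n-1 = 4:
  s[A,A] = ((-0.2)·(-0.2) + (-0.2)·(-0.2) + (-0.2)·(-0.2) + (0.8)·(0.8) + (-0.2)·(-0.2)) / 4 = 0.8/4 = 0.2
  s[A,B] = ((-0.2)·(2.6) + (-0.2)·(-0.4) + (-0.2)·(0.6) + (0.8)·(-1.4) + (-0.2)·(-1.4)) / 4 = -1.4/4 = -0.35
  s[B,B] = ((2.6)·(2.6) + (-0.4)·(-0.4) + (0.6)·(0.6) + (-1.4)·(-1.4) + (-1.4)·(-1.4)) / 4 = 11.2/4 = 2.8
  Sample standard deviations s_i = √(s[i,i]):
  s(A) = √(0.2) = 0.4472
  s(B) = √(2.8) = 1.6733

Step 3 — r_{ij} = s_{ij} / (s_i · s_j):
  r[A,A] = 1 (diagonal).
  r[A,B] = -0.35 / (0.4472 · 1.6733) = -0.35 / 0.7483 = -0.4677
  r[B,B] = 1 (diagonal).

R is symmetric with unit diagonal. Assembling:

R = [[1, -0.4677],
 [-0.4677, 1]]


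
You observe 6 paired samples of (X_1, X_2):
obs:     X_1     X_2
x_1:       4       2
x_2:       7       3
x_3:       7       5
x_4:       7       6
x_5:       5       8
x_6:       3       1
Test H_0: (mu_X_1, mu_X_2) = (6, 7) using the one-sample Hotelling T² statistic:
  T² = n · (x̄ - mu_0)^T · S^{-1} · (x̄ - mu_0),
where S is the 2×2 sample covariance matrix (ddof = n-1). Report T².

Step 1 — sample mean vector:
  mean(X_1) = (4 + 7 + 7 + 7 + 5 + 3) / 6 = 33/6 = 5.5
  mean(X_2) = (2 + 3 + 5 + 6 + 8 + 1) / 6 = 25/6 = 4.1667
  x̄ = (5.5, 4.1667),  deviation x̄ - mu_0 = (5.5, 4.1667) - (6, 7) = (-0.5, -2.8333).

Step 2 — sample covariance matrix, S[i,j] = (1/(n-1)) · Σ_k (x_{k,i} - mean_i) · (x_{k,j} - mean_j), divisor n-1 = 5:
  S[X_1,X_1] = ((-1.5)·(-1.5) + (1.5)·(1.5) + (1.5)·(1.5) + (1.5)·(1.5) + (-0.5)·(-0.5) + (-2.5)·(-2.5)) / 5 = 15.5/5 = 3.1
  S[X_1,X_2] = ((-1.5)·(-2.1667) + (1.5)·(-1.1667) + (1.5)·(0.8333) + (1.5)·(1.8333) + (-0.5)·(3.8333) + (-2.5)·(-3.1667)) / 5 = 11.5/5 = 2.3
  S[X_2,X_2] = ((-2.1667)·(-2.1667) + (-1.1667)·(-1.1667) + (0.8333)·(0.8333) + (1.8333)·(1.8333) + (3.8333)·(3.8333) + (-3.1667)·(-3.1667)) / 5 = 34.8333/5 = 6.9667
  S = [[3.1, 2.3],
 [2.3, 6.9667]].

Step 3 — invert S. det(S) = 3.1·6.9667 - (2.3)² = 16.3067.
  S^{-1} = (1/det) · [[d, -b], [-b, a]] = [[0.4272, -0.141],
 [-0.141, 0.1901]].

Step 4 — quadratic form (x̄ - mu_0)^T · S^{-1} · (x̄ - mu_0):
  S^{-1} · (x̄ - mu_0) = (0.186, -0.4681),
  (x̄ - mu_0)^T · [...] = (-0.5)·(0.186) + (-2.8333)·(-0.4681) = 1.2333.

Step 5 — scale by n: T² = 6 · 1.2333 = 7.3998.

T² ≈ 7.3998


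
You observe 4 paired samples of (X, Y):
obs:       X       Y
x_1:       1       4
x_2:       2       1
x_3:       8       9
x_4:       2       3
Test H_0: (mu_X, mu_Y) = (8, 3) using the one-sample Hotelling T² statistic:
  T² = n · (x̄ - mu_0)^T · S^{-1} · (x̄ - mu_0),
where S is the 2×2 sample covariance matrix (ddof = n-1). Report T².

Step 1 — sample mean vector:
  mean(X) = (1 + 2 + 8 + 2) / 4 = 13/4 = 3.25
  mean(Y) = (4 + 1 + 9 + 3) / 4 = 17/4 = 4.25
  x̄ = (3.25, 4.25),  deviation x̄ - mu_0 = (3.25, 4.25) - (8, 3) = (-4.75, 1.25).

Step 2 — sample covariance matrix, S[i,j] = (1/(n-1)) · Σ_k (x_{k,i} - mean_i) · (x_{k,j} - mean_j), divisor n-1 = 3:
  S[X,X] = ((-2.25)·(-2.25) + (-1.25)·(-1.25) + (4.75)·(4.75) + (-1.25)·(-1.25)) / 3 = 30.75/3 = 10.25
  S[X,Y] = ((-2.25)·(-0.25) + (-1.25)·(-3.25) + (4.75)·(4.75) + (-1.25)·(-1.25)) / 3 = 28.75/3 = 9.5833
  S[Y,Y] = ((-0.25)·(-0.25) + (-3.25)·(-3.25) + (4.75)·(4.75) + (-1.25)·(-1.25)) / 3 = 34.75/3 = 11.5833
  S = [[10.25, 9.5833],
 [9.5833, 11.5833]].

Step 3 — invert S. det(S) = 10.25·11.5833 - (9.5833)² = 26.8889.
  S^{-1} = (1/det) · [[d, -b], [-b, a]] = [[0.4308, -0.3564],
 [-0.3564, 0.3812]].

Step 4 — quadratic form (x̄ - mu_0)^T · S^{-1} · (x̄ - mu_0):
  S^{-1} · (x̄ - mu_0) = (-2.4917, 2.1694),
  (x̄ - mu_0)^T · [...] = (-4.75)·(-2.4917) + (1.25)·(2.1694) = 14.5475.

Step 5 — scale by n: T² = 4 · 14.5475 = 58.1901.

T² ≈ 58.1901
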